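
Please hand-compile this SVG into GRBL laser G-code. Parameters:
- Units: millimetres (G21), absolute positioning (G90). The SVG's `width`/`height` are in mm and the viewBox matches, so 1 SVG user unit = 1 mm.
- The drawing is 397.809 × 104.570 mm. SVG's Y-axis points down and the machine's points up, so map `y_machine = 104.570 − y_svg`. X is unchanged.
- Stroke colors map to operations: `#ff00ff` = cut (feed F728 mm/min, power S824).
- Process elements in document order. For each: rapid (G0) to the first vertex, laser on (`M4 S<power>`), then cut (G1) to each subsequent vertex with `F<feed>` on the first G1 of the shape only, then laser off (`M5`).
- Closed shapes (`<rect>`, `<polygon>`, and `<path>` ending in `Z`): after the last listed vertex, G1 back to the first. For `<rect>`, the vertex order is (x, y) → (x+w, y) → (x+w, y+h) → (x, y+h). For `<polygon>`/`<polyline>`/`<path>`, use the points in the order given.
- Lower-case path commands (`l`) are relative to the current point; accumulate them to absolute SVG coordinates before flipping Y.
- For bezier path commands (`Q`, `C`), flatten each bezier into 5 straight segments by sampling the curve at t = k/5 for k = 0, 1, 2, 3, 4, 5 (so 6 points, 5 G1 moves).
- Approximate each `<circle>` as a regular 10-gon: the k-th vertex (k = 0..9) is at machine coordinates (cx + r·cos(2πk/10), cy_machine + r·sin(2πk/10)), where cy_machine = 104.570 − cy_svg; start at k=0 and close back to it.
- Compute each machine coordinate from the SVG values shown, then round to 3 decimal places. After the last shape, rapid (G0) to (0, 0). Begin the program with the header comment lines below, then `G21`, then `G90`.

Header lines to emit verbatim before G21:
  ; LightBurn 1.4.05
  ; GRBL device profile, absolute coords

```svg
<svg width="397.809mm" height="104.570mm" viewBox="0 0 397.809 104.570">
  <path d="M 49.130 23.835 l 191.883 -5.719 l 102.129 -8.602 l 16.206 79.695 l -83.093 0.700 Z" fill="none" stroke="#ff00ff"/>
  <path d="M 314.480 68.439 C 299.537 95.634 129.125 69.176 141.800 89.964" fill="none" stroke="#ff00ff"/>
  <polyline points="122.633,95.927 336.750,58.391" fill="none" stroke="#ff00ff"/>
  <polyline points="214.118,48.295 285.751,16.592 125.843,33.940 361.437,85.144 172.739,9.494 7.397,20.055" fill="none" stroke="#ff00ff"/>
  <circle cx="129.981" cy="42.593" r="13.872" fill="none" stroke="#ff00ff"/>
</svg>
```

viewBox `0 0 397.809 104.570` with mm width/height → 1 unit = 1 mm. Flip: y_m = 104.570 − y_svg.

**Shape 1** — `<path>` closed polygon, stroke `#ff00ff` → cut (S824, F728). Machine vertices: (49.130,80.735) → (241.013,86.454) → (343.142,95.056) → (359.348,15.361) → (276.255,14.661) → (49.130,80.735). Closed: final G1 returns to the first vertex.

**Shape 2** — `<path>` cubic bezier, stroke `#ff00ff` → cut (S824, F728). Control points (SVG): P0=(314.480,68.439), P1=(299.537,95.634), P2=(129.125,69.176), P3=(141.800,89.964); sampled at t=k/5. Machine vertices: (314.480,36.131) → (289.566,25.445) → (243.591,22.793) → (192.804,23.331) → (153.457,22.216) → (141.800,14.606). Open path.

**Shape 3** — `<polyline>` line segment, stroke `#ff00ff` → cut (S824, F728). Machine vertices: (122.633,8.643) → (336.750,46.179). Open path.

**Shape 4** — `<polyline>` open polyline, stroke `#ff00ff` → cut (S824, F728). Machine vertices: (214.118,56.275) → (285.751,87.978) → (125.843,70.630) → (361.437,19.426) → (172.739,95.076) → (7.397,84.515). Open path.

**Shape 5** — `<circle>` circle, stroke `#ff00ff` → cut (S824, F728). Machine vertices: (143.853,61.977) → (141.204,70.131) → (134.268,75.170) → (125.694,75.170) → (118.758,70.131) → (116.109,61.977) → (118.758,53.823) → (125.694,48.784) → (134.268,48.784) → (141.204,53.823) → (143.853,61.977). Closed: final G1 returns to the first vertex.

; LightBurn 1.4.05
; GRBL device profile, absolute coords
G21
G90
G0 X49.130 Y80.735
M4 S824
G1 X241.013 Y86.454 F728
G1 X343.142 Y95.056
G1 X359.348 Y15.361
G1 X276.255 Y14.661
G1 X49.130 Y80.735
M5
G0 X314.480 Y36.131
M4 S824
G1 X289.566 Y25.445 F728
G1 X243.591 Y22.793
G1 X192.804 Y23.331
G1 X153.457 Y22.216
G1 X141.800 Y14.606
M5
G0 X122.633 Y8.643
M4 S824
G1 X336.750 Y46.179 F728
M5
G0 X214.118 Y56.275
M4 S824
G1 X285.751 Y87.978 F728
G1 X125.843 Y70.630
G1 X361.437 Y19.426
G1 X172.739 Y95.076
G1 X7.397 Y84.515
M5
G0 X143.853 Y61.977
M4 S824
G1 X141.204 Y70.131 F728
G1 X134.268 Y75.170
G1 X125.694 Y75.170
G1 X118.758 Y70.131
G1 X116.109 Y61.977
G1 X118.758 Y53.823
G1 X125.694 Y48.784
G1 X134.268 Y48.784
G1 X141.204 Y53.823
G1 X143.853 Y61.977
M5
G0 X0.000 Y0.000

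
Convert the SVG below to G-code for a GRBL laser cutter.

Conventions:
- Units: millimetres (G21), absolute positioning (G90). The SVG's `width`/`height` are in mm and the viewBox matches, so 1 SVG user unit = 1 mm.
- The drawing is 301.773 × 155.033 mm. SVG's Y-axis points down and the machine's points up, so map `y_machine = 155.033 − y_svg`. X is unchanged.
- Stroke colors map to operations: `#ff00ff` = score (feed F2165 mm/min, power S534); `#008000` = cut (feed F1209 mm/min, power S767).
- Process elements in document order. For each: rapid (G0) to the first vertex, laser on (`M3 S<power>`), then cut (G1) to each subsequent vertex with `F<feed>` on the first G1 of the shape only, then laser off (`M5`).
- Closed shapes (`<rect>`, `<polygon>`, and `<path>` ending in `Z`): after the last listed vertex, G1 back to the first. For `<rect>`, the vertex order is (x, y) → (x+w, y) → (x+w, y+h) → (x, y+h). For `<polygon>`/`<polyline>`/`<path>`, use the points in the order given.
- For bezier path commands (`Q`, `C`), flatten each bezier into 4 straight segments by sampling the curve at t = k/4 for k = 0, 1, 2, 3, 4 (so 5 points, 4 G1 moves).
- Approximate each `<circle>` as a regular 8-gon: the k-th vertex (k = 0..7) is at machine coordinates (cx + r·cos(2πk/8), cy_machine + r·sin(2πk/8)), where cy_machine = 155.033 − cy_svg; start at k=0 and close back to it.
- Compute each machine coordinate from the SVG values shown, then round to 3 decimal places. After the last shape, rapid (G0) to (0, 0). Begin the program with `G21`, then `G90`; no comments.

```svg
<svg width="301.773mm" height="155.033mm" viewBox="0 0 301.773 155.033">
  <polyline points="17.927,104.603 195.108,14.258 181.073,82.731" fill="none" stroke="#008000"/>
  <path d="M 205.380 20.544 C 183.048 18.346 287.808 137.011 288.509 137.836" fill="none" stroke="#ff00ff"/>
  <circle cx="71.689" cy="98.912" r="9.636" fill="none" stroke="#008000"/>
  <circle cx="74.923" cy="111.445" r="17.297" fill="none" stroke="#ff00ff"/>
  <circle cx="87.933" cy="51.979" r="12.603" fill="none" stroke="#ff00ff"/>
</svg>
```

1 u = 1 mm; y_m = 155.033 − y.

[1] `<polyline>` open polyline, #008000→cut S767 F1209: (17.927,50.430) → (195.108,140.775) → (181.073,72.302)

[2] `<path>` cubic bezier, #ff00ff→score S534 F2165: (205.380,134.489) → (208.849,117.205) → (238.307,76.977) → (272.084,36.181) → (288.509,17.197)

[3] `<circle>` circle, #008000→cut S767 F1209: (81.325,56.121) → (78.503,62.935) → (71.689,65.757) → (64.875,62.935) → (62.053,56.121) → (64.875,49.307) → (71.689,46.485) → (78.503,49.307) → (81.325,56.121) (closed)

[4] `<circle>` circle, #ff00ff→score S534 F2165: (92.220,43.588) → (87.154,55.819) → (74.923,60.885) → (62.692,55.819) → (57.626,43.588) → (62.692,31.357) → (74.923,26.291) → (87.154,31.357) → (92.220,43.588) (closed)

[5] `<circle>` circle, #ff00ff→score S534 F2165: (100.536,103.054) → (96.845,111.966) → (87.933,115.657) → (79.021,111.966) → (75.330,103.054) → (79.021,94.142) → (87.933,90.451) → (96.845,94.142) → (100.536,103.054) (closed)

G21
G90
G0 X17.927 Y50.430
M3 S767
G1 X195.108 Y140.775 F1209
G1 X181.073 Y72.302
M5
G0 X205.380 Y134.489
M3 S534
G1 X208.849 Y117.205 F2165
G1 X238.307 Y76.977
G1 X272.084 Y36.181
G1 X288.509 Y17.197
M5
G0 X81.325 Y56.121
M3 S767
G1 X78.503 Y62.935 F1209
G1 X71.689 Y65.757
G1 X64.875 Y62.935
G1 X62.053 Y56.121
G1 X64.875 Y49.307
G1 X71.689 Y46.485
G1 X78.503 Y49.307
G1 X81.325 Y56.121
M5
G0 X92.220 Y43.588
M3 S534
G1 X87.154 Y55.819 F2165
G1 X74.923 Y60.885
G1 X62.692 Y55.819
G1 X57.626 Y43.588
G1 X62.692 Y31.357
G1 X74.923 Y26.291
G1 X87.154 Y31.357
G1 X92.220 Y43.588
M5
G0 X100.536 Y103.054
M3 S534
G1 X96.845 Y111.966 F2165
G1 X87.933 Y115.657
G1 X79.021 Y111.966
G1 X75.330 Y103.054
G1 X79.021 Y94.142
G1 X87.933 Y90.451
G1 X96.845 Y94.142
G1 X100.536 Y103.054
M5
G0 X0.000 Y0.000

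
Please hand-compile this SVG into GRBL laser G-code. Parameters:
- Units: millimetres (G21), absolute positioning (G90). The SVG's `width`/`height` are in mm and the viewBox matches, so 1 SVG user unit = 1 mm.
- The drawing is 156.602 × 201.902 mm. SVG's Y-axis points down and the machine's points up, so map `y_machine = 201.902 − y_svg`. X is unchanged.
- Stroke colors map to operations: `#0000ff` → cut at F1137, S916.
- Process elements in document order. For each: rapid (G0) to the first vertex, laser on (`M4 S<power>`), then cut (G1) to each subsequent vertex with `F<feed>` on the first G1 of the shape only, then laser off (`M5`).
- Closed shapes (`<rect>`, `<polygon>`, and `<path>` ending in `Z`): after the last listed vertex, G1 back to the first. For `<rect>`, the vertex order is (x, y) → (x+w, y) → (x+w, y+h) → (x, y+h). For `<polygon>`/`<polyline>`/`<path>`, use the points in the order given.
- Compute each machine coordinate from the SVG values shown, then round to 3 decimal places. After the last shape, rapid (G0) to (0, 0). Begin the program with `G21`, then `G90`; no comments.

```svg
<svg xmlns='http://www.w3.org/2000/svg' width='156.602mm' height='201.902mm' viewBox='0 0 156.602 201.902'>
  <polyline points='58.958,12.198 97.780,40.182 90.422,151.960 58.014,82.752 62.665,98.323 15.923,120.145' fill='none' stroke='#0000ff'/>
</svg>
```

G21
G90
G0 X58.958 Y189.704
M4 S916
G1 X97.780 Y161.720 F1137
G1 X90.422 Y49.942
G1 X58.014 Y119.150
G1 X62.665 Y103.579
G1 X15.923 Y81.757
M5
G0 X0.000 Y0.000

viewBox `0 0 156.602 201.902` with mm width/height → 1 unit = 1 mm. Flip: y_m = 201.902 − y_svg.

**Shape 1** — `<polyline>` open polyline, stroke `#0000ff` → cut (S916, F1137). Machine vertices: (58.958,189.704) → (97.780,161.720) → (90.422,49.942) → (58.014,119.150) → (62.665,103.579) → (15.923,81.757). Open path.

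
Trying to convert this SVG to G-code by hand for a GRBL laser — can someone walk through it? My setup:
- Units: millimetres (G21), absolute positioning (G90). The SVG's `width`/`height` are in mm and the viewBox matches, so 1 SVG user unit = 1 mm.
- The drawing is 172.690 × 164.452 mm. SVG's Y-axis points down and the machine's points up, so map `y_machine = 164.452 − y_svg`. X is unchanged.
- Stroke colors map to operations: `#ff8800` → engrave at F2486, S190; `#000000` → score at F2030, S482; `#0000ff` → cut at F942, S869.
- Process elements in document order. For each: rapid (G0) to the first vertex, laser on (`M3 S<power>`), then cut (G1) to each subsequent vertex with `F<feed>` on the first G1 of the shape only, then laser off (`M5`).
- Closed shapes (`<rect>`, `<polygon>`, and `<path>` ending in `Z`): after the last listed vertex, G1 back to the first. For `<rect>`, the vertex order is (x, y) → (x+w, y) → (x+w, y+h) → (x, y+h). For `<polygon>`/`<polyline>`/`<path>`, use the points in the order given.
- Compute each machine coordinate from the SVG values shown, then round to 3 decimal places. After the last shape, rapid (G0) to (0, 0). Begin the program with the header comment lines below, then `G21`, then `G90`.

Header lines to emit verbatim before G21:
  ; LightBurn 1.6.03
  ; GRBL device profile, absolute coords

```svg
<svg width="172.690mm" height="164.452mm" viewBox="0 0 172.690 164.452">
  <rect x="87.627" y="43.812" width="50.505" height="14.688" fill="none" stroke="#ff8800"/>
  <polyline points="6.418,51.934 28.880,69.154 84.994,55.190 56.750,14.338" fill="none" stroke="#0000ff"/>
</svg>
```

; LightBurn 1.6.03
; GRBL device profile, absolute coords
G21
G90
G0 X87.627 Y120.640
M3 S190
G1 X138.132 Y120.640 F2486
G1 X138.132 Y105.952
G1 X87.627 Y105.952
G1 X87.627 Y120.640
M5
G0 X6.418 Y112.518
M3 S869
G1 X28.880 Y95.298 F942
G1 X84.994 Y109.262
G1 X56.750 Y150.114
M5
G0 X0.000 Y0.000

viewBox `0 0 172.690 164.452` with mm width/height → 1 unit = 1 mm. Flip: y_m = 164.452 − y_svg.

**Shape 1** — `<rect>` rectangle, stroke `#ff8800` → engrave (S190, F2486). Machine vertices: (87.627,120.640) → (138.132,120.640) → (138.132,105.952) → (87.627,105.952) → (87.627,120.640). Closed: final G1 returns to the first vertex.

**Shape 2** — `<polyline>` open polyline, stroke `#0000ff` → cut (S869, F942). Machine vertices: (6.418,112.518) → (28.880,95.298) → (84.994,109.262) → (56.750,150.114). Open path.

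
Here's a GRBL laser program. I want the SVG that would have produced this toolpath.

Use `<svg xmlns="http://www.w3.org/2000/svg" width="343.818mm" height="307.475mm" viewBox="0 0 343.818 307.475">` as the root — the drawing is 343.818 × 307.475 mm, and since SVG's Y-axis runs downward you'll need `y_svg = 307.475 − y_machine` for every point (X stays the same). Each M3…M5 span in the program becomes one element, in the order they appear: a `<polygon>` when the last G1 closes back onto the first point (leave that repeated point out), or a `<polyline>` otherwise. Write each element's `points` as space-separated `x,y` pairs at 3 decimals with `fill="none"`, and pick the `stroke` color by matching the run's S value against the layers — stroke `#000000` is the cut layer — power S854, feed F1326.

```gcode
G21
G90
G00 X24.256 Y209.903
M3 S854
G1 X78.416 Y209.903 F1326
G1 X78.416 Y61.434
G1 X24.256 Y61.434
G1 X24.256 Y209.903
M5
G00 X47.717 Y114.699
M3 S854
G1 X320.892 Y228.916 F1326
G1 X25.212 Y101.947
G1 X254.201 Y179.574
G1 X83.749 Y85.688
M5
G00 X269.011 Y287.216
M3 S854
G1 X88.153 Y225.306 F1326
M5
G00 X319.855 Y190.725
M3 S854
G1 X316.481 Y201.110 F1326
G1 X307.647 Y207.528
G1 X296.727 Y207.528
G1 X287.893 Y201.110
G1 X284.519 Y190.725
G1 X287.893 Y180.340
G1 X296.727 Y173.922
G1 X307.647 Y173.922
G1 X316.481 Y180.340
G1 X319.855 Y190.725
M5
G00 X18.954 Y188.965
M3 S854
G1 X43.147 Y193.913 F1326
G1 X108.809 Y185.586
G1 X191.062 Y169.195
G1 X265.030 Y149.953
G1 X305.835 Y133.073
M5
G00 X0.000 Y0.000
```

Machine Y-up, SVG Y-down with viewBox height 307.475, so y_svg = 307.475 − y_machine; X carries over. Every run uses S854, so all elements get stroke `#000000` (cut).

Run 1: The run returns to its start, so emit a `<polygon>` with points (Y-flipped): 24.256,97.572 78.416,97.572 78.416,246.041 24.256,246.041.

Run 2: The run is open, so emit a `<polyline>` with points (Y-flipped): 47.717,192.776 320.892,78.559 25.212,205.528 254.201,127.901 83.749,221.787.

Run 3: The run is open, so emit a `<polyline>` with points (Y-flipped): 269.011,20.259 88.153,82.169.

Run 4: The run returns to its start, so emit a `<polygon>` with points (Y-flipped): 319.855,116.750 316.481,106.365 307.647,99.947 296.727,99.947 287.893,106.365 284.519,116.750 287.893,127.135 296.727,133.553 307.647,133.553 316.481,127.135.

Run 5: The run is open, so emit a `<polyline>` with points (Y-flipped): 18.954,118.510 43.147,113.562 108.809,121.889 191.062,138.280 265.030,157.522 305.835,174.402.

<svg xmlns="http://www.w3.org/2000/svg" width="343.818mm" height="307.475mm" viewBox="0 0 343.818 307.475">
  <polygon points="24.256,97.572 78.416,97.572 78.416,246.041 24.256,246.041" fill="none" stroke="#000000"/>
  <polyline points="47.717,192.776 320.892,78.559 25.212,205.528 254.201,127.901 83.749,221.787" fill="none" stroke="#000000"/>
  <polyline points="269.011,20.259 88.153,82.169" fill="none" stroke="#000000"/>
  <polygon points="319.855,116.750 316.481,106.365 307.647,99.947 296.727,99.947 287.893,106.365 284.519,116.750 287.893,127.135 296.727,133.553 307.647,133.553 316.481,127.135" fill="none" stroke="#000000"/>
  <polyline points="18.954,118.510 43.147,113.562 108.809,121.889 191.062,138.280 265.030,157.522 305.835,174.402" fill="none" stroke="#000000"/>
</svg>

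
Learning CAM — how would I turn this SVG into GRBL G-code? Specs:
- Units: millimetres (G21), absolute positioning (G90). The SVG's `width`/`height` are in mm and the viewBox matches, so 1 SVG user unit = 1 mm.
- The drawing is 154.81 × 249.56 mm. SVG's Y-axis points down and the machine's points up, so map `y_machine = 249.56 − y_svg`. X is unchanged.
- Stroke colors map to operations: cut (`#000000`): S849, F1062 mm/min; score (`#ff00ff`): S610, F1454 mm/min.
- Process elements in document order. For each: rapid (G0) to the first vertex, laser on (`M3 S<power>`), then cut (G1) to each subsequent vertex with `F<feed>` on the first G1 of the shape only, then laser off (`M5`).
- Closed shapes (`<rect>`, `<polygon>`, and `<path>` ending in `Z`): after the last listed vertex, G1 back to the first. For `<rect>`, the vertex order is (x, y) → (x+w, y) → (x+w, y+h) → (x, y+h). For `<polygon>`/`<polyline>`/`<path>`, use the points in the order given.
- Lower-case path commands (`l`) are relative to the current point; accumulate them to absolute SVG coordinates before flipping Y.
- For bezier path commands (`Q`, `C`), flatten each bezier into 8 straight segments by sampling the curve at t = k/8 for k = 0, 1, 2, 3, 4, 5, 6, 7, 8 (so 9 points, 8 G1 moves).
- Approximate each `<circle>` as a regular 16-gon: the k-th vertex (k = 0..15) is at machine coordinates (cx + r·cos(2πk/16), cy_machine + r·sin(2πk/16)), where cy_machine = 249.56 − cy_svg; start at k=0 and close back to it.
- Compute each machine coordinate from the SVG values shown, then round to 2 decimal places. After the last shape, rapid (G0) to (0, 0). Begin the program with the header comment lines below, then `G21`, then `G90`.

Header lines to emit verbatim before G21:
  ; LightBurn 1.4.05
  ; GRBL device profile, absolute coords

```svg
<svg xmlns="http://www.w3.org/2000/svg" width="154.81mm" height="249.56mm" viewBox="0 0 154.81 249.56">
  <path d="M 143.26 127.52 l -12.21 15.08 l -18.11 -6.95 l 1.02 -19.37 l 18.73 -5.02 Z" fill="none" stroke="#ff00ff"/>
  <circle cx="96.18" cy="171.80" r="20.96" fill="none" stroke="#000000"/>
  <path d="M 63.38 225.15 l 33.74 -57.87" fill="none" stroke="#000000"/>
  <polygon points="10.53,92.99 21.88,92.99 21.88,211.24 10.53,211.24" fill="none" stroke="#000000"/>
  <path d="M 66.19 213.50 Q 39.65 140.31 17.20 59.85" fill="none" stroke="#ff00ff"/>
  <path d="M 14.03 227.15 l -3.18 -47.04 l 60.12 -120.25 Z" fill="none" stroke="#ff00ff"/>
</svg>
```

; LightBurn 1.4.05
; GRBL device profile, absolute coords
G21
G90
G0 X143.26 Y122.04
M3 S610
G1 X131.05 Y106.96 F1454
G1 X112.94 Y113.91
G1 X113.96 Y133.28
G1 X132.69 Y138.30
G1 X143.26 Y122.04
M5
G0 X117.14 Y77.76
M3 S849
G1 X115.54 Y85.78 F1062
G1 X111.00 Y92.58
G1 X104.20 Y97.12
G1 X96.18 Y98.72
G1 X88.16 Y97.12
G1 X81.36 Y92.58
G1 X76.82 Y85.78
G1 X75.22 Y77.76
G1 X76.82 Y69.74
G1 X81.36 Y62.94
G1 X88.16 Y58.40
G1 X96.18 Y56.80
G1 X104.20 Y58.40
G1 X111.00 Y62.94
G1 X115.54 Y69.74
G1 X117.14 Y77.76
M5
G0 X63.38 Y24.41
M3 S849
G1 X97.12 Y82.28 F1062
M5
G0 X10.53 Y156.57
M3 S849
G1 X21.88 Y156.57 F1062
G1 X21.88 Y38.32
G1 X10.53 Y38.32
G1 X10.53 Y156.57
M5
G0 X66.19 Y36.06
M3 S610
G1 X59.62 Y54.47 F1454
G1 X53.18 Y73.11
G1 X46.86 Y91.97
G1 X40.67 Y111.07
G1 X34.61 Y130.39
G1 X28.68 Y149.93
G1 X22.88 Y169.71
G1 X17.20 Y189.71
M5
G0 X14.03 Y22.41
M3 S610
G1 X10.85 Y69.45 F1454
G1 X70.97 Y189.70
G1 X14.03 Y22.41
M5
G0 X0.00 Y0.00

viewBox `0 0 154.81 249.56` with mm width/height → 1 unit = 1 mm. Flip: y_m = 249.56 − y_svg.

**Shape 1** — `<path>` regular polygon, stroke `#ff00ff` → score (S610, F1454). Machine vertices: (143.26,122.04) → (131.05,106.96) → (112.94,113.91) → (113.96,133.28) → (132.69,138.30) → (143.26,122.04). Closed: final G1 returns to the first vertex.

**Shape 2** — `<circle>` circle, stroke `#000000` → cut (S849, F1062). Machine vertices: (117.14,77.76) → (115.54,85.78) → (111.00,92.58) → (104.20,97.12) → (96.18,98.72) → (88.16,97.12) → (81.36,92.58) → (76.82,85.78) → (75.22,77.76) → (76.82,69.74) → (81.36,62.94) → (88.16,58.40) → (96.18,56.80) → (104.20,58.40) → (111.00,62.94) → (115.54,69.74) → (117.14,77.76). Closed: final G1 returns to the first vertex.

**Shape 3** — `<path>` line segment, stroke `#000000` → cut (S849, F1062). Machine vertices: (63.38,24.41) → (97.12,82.28). Open path.

**Shape 4** — `<polygon>` rectangle, stroke `#000000` → cut (S849, F1062). Machine vertices: (10.53,156.57) → (21.88,156.57) → (21.88,38.32) → (10.53,38.32) → (10.53,156.57). Closed: final G1 returns to the first vertex.

**Shape 5** — `<path>` quadratic bezier, stroke `#ff00ff` → score (S610, F1454). Control points (SVG): P0=(66.19,213.50), P1=(39.65,140.31), P2=(17.20,59.85); sampled at t=k/8. Machine vertices: (66.19,36.06) → (59.62,54.47) → (53.18,73.11) → (46.86,91.97) → (40.67,111.07) → (34.61,130.39) → (28.68,149.93) → (22.88,169.71) → (17.20,189.71). Open path.

**Shape 6** — `<path>` closed polygon, stroke `#ff00ff` → score (S610, F1454). Machine vertices: (14.03,22.41) → (10.85,69.45) → (70.97,189.70) → (14.03,22.41). Closed: final G1 returns to the first vertex.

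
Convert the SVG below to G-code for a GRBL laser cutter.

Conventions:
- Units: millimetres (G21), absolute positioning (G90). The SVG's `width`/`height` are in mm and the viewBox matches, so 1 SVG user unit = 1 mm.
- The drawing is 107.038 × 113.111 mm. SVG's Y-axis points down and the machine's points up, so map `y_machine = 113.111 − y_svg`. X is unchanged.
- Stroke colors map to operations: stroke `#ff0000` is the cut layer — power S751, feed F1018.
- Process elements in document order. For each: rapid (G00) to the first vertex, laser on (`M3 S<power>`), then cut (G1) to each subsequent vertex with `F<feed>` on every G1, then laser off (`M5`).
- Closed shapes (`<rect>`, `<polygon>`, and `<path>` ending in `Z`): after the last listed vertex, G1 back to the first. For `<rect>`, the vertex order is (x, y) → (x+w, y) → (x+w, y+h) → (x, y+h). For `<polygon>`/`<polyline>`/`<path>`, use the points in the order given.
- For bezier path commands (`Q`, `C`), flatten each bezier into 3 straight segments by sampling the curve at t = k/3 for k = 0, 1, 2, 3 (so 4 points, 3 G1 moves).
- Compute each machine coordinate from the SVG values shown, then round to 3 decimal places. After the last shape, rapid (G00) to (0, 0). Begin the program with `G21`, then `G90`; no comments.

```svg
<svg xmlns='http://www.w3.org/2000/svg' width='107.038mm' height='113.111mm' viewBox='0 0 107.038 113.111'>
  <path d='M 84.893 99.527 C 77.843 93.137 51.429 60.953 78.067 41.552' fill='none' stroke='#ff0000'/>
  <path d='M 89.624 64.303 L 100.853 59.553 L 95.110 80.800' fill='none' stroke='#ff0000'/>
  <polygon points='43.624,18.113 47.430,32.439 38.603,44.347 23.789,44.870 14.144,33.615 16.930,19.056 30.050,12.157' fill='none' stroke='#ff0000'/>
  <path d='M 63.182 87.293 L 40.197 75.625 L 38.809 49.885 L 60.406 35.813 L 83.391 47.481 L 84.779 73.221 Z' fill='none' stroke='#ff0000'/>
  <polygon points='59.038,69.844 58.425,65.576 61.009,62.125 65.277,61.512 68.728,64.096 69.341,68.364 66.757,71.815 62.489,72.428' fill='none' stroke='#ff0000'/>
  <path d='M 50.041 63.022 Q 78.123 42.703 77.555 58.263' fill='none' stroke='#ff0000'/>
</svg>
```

1 u = 1 mm; y_m = 113.111 − y.

[1] `<path>` cubic bezier, #ff0000→cut S751 F1018: (84.893,13.584) → (74.070,27.143) → (66.431,49.326) → (78.067,71.559)

[2] `<path>` open polyline, #ff0000→cut S751 F1018: (89.624,48.808) → (100.853,53.558) → (95.110,32.311)

[3] `<polygon>` regular polygon, #ff0000→cut S751 F1018: (43.624,94.998) → (47.430,80.672) → (38.603,68.764) → (23.789,68.241) → (14.144,79.496) → (16.930,94.055) → (30.050,100.954) → (43.624,94.998) (closed)

[4] `<path>` regular polygon, #ff0000→cut S751 F1018: (63.182,25.818) → (40.197,37.486) → (38.809,63.226) → (60.406,77.298) → (83.391,65.630) → (84.779,39.890) → (63.182,25.818) (closed)

[5] `<polygon>` regular polygon, #ff0000→cut S751 F1018: (59.038,43.267) → (58.425,47.535) → (61.009,50.986) → (65.277,51.599) → (68.728,49.015) → (69.341,44.747) → (66.757,41.296) → (62.489,40.683) → (59.038,43.267) (closed)

[6] `<path>` quadratic bezier, #ff0000→cut S751 F1018: (50.041,50.089) → (65.579,59.648) → (74.750,61.235) → (77.555,54.848)

G21
G90
G00 X84.893 Y13.584
M3 S751
G1 X74.070 Y27.143 F1018
G1 X66.431 Y49.326 F1018
G1 X78.067 Y71.559 F1018
M5
G00 X89.624 Y48.808
M3 S751
G1 X100.853 Y53.558 F1018
G1 X95.110 Y32.311 F1018
M5
G00 X43.624 Y94.998
M3 S751
G1 X47.430 Y80.672 F1018
G1 X38.603 Y68.764 F1018
G1 X23.789 Y68.241 F1018
G1 X14.144 Y79.496 F1018
G1 X16.930 Y94.055 F1018
G1 X30.050 Y100.954 F1018
G1 X43.624 Y94.998 F1018
M5
G00 X63.182 Y25.818
M3 S751
G1 X40.197 Y37.486 F1018
G1 X38.809 Y63.226 F1018
G1 X60.406 Y77.298 F1018
G1 X83.391 Y65.630 F1018
G1 X84.779 Y39.890 F1018
G1 X63.182 Y25.818 F1018
M5
G00 X59.038 Y43.267
M3 S751
G1 X58.425 Y47.535 F1018
G1 X61.009 Y50.986 F1018
G1 X65.277 Y51.599 F1018
G1 X68.728 Y49.015 F1018
G1 X69.341 Y44.747 F1018
G1 X66.757 Y41.296 F1018
G1 X62.489 Y40.683 F1018
G1 X59.038 Y43.267 F1018
M5
G00 X50.041 Y50.089
M3 S751
G1 X65.579 Y59.648 F1018
G1 X74.750 Y61.235 F1018
G1 X77.555 Y54.848 F1018
M5
G00 X0.000 Y0.000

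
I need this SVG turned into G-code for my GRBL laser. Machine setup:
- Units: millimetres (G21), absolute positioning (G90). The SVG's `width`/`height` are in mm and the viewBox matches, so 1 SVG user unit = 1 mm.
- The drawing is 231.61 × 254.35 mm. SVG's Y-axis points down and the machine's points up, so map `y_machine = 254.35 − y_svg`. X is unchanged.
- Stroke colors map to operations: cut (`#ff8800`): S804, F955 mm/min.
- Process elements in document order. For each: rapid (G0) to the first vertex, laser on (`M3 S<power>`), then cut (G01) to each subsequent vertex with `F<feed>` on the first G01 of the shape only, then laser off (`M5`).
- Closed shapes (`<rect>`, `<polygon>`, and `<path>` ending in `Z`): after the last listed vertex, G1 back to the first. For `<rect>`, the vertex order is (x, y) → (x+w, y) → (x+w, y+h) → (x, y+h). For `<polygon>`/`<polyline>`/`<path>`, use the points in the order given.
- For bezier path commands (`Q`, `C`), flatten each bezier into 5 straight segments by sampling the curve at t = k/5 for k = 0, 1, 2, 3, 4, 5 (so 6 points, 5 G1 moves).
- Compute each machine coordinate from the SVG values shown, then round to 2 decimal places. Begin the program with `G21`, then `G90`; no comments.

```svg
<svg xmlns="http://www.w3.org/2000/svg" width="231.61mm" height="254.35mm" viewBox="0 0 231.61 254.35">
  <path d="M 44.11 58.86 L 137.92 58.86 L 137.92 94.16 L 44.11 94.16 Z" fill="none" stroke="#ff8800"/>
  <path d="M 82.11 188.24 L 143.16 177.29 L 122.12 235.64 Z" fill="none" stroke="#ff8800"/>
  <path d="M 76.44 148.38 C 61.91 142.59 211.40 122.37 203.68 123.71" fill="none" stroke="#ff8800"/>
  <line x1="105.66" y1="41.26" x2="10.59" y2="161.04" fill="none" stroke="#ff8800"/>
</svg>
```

Since the viewBox matches the mm dimensions, user units are millimetres directly. The only transform is the Y-flip y_m = 254.35 − y_svg.

Shape 1 is a rectangle drawn with `<path>`. Its stroke #ff8800 means cut at S804, F955. After flipping Y the toolpath is (44.11,195.49) → (137.92,195.49) → (137.92,160.19) → (44.11,160.19) → (44.11,195.49), returning to the start.

Shape 2 is a regular polygon drawn with `<path>`. Its stroke #ff8800 means cut at S804, F955. After flipping Y the toolpath is (82.11,66.11) → (143.16,77.06) → (122.12,18.71) → (82.11,66.11), returning to the start.

Shape 3 is a cubic bezier drawn with `<path>`. Its stroke #ff8800 means cut at S804, F955. After flipping Y the toolpath is (76.44,105.97) → (84.83,110.89) → (117.17,117.54) → (158.04,124.20) → (192.02,129.14) → (203.68,130.64).

Shape 4 is a line segment drawn with `<line>`. Its stroke #ff8800 means cut at S804, F955. After flipping Y the toolpath is (105.66,213.09) → (10.59,93.31).

G21
G90
G0 X44.11 Y195.49
M3 S804
G01 X137.92 Y195.49 F955
G01 X137.92 Y160.19
G01 X44.11 Y160.19
G01 X44.11 Y195.49
M5
G0 X82.11 Y66.11
M3 S804
G01 X143.16 Y77.06 F955
G01 X122.12 Y18.71
G01 X82.11 Y66.11
M5
G0 X76.44 Y105.97
M3 S804
G01 X84.83 Y110.89 F955
G01 X117.17 Y117.54
G01 X158.04 Y124.20
G01 X192.02 Y129.14
G01 X203.68 Y130.64
M5
G0 X105.66 Y213.09
M3 S804
G01 X10.59 Y93.31 F955
M5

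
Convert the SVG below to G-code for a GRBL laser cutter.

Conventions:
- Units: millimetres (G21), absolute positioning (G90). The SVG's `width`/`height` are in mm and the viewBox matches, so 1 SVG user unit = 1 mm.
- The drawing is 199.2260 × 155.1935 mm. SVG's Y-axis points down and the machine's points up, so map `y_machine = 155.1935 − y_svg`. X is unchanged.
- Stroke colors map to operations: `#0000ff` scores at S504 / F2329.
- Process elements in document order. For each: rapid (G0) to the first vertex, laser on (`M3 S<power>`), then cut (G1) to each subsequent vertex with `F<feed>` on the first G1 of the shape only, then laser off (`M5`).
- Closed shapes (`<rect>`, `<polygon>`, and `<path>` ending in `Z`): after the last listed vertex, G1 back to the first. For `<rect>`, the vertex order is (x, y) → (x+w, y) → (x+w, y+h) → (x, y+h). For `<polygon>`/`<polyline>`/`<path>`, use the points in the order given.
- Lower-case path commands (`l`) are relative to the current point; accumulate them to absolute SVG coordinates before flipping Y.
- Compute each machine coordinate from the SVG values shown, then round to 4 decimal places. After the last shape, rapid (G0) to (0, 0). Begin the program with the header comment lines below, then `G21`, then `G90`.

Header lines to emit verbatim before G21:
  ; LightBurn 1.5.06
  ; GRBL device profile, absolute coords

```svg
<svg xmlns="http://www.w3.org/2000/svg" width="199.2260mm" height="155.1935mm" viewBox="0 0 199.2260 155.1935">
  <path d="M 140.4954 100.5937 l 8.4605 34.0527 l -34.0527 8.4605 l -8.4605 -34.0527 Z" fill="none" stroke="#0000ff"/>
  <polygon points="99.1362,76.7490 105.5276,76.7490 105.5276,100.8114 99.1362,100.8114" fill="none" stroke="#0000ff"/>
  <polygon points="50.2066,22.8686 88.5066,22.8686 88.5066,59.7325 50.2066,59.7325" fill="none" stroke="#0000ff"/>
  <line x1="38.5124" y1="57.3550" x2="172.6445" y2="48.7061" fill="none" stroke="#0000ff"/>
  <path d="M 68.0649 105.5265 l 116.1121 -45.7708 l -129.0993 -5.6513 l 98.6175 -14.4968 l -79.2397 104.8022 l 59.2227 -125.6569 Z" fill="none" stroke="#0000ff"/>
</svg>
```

viewBox `0 0 199.2260 155.1935` with mm width/height → 1 unit = 1 mm. Flip: y_m = 155.1935 − y_svg.

**Shape 1** — `<path>` regular polygon, stroke `#0000ff` → score (S504, F2329). Machine vertices: (140.4954,54.5998) → (148.9559,20.5471) → (114.9032,12.0866) → (106.4427,46.1393) → (140.4954,54.5998). Closed: final G1 returns to the first vertex.

**Shape 2** — `<polygon>` rectangle, stroke `#0000ff` → score (S504, F2329). Machine vertices: (99.1362,78.4445) → (105.5276,78.4445) → (105.5276,54.3821) → (99.1362,54.3821) → (99.1362,78.4445). Closed: final G1 returns to the first vertex.

**Shape 3** — `<polygon>` rectangle, stroke `#0000ff` → score (S504, F2329). Machine vertices: (50.2066,132.3249) → (88.5066,132.3249) → (88.5066,95.4610) → (50.2066,95.4610) → (50.2066,132.3249). Closed: final G1 returns to the first vertex.

**Shape 4** — `<line>` line segment, stroke `#0000ff` → score (S504, F2329). Machine vertices: (38.5124,97.8385) → (172.6445,106.4874). Open path.

**Shape 5** — `<path>` closed polygon, stroke `#0000ff` → score (S504, F2329). Machine vertices: (68.0649,49.6670) → (184.1770,95.4378) → (55.0777,101.0891) → (153.6952,115.5859) → (74.4555,10.7837) → (133.6782,136.4406) → (68.0649,49.6670). Closed: final G1 returns to the first vertex.

; LightBurn 1.5.06
; GRBL device profile, absolute coords
G21
G90
G0 X140.4954 Y54.5998
M3 S504
G1 X148.9559 Y20.5471 F2329
G1 X114.9032 Y12.0866
G1 X106.4427 Y46.1393
G1 X140.4954 Y54.5998
M5
G0 X99.1362 Y78.4445
M3 S504
G1 X105.5276 Y78.4445 F2329
G1 X105.5276 Y54.3821
G1 X99.1362 Y54.3821
G1 X99.1362 Y78.4445
M5
G0 X50.2066 Y132.3249
M3 S504
G1 X88.5066 Y132.3249 F2329
G1 X88.5066 Y95.4610
G1 X50.2066 Y95.4610
G1 X50.2066 Y132.3249
M5
G0 X38.5124 Y97.8385
M3 S504
G1 X172.6445 Y106.4874 F2329
M5
G0 X68.0649 Y49.6670
M3 S504
G1 X184.1770 Y95.4378 F2329
G1 X55.0777 Y101.0891
G1 X153.6952 Y115.5859
G1 X74.4555 Y10.7837
G1 X133.6782 Y136.4406
G1 X68.0649 Y49.6670
M5
G0 X0.0000 Y0.0000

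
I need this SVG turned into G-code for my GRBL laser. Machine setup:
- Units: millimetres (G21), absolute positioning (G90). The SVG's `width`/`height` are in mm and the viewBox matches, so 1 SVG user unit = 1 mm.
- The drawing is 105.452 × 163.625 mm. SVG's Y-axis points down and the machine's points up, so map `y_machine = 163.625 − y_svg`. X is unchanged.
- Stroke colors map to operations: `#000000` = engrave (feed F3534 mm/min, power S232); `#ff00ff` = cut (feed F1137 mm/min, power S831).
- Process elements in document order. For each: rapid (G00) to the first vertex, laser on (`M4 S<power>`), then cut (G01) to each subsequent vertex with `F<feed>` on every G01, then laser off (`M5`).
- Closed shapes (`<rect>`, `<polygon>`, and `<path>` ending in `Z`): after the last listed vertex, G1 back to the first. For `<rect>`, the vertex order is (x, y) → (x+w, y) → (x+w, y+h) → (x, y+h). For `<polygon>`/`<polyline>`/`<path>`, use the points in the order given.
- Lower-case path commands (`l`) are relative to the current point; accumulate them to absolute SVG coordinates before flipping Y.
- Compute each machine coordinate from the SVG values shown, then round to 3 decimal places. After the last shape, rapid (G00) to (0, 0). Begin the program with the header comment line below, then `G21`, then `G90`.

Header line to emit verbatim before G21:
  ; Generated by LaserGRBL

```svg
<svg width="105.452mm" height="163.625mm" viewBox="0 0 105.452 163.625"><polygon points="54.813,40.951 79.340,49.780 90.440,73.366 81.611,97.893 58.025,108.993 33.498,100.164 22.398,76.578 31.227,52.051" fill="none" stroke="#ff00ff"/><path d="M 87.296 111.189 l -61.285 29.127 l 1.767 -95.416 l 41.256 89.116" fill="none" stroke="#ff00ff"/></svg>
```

; Generated by LaserGRBL
G21
G90
G00 X54.813 Y122.674
M4 S831
G01 X79.340 Y113.845 F1137
G01 X90.440 Y90.259 F1137
G01 X81.611 Y65.732 F1137
G01 X58.025 Y54.632 F1137
G01 X33.498 Y63.461 F1137
G01 X22.398 Y87.047 F1137
G01 X31.227 Y111.574 F1137
G01 X54.813 Y122.674 F1137
M5
G00 X87.296 Y52.436
M4 S831
G01 X26.011 Y23.309 F1137
G01 X27.778 Y118.725 F1137
G01 X69.034 Y29.609 F1137
M5
G00 X0.000 Y0.000

Since the viewBox matches the mm dimensions, user units are millimetres directly. The only transform is the Y-flip y_m = 163.625 − y_svg.

Shape 1 is a regular polygon drawn with `<polygon>`. Its stroke #ff00ff means cut at S831, F1137. After flipping Y the toolpath is (54.813,122.674) → (79.340,113.845) → (90.440,90.259) → (81.611,65.732) → (58.025,54.632) → (33.498,63.461) → (22.398,87.047) → (31.227,111.574) → (54.813,122.674), returning to the start.

Shape 2 is a open polyline drawn with `<path>`. Its stroke #ff00ff means cut at S831, F1137. After flipping Y the toolpath is (87.296,52.436) → (26.011,23.309) → (27.778,118.725) → (69.034,29.609).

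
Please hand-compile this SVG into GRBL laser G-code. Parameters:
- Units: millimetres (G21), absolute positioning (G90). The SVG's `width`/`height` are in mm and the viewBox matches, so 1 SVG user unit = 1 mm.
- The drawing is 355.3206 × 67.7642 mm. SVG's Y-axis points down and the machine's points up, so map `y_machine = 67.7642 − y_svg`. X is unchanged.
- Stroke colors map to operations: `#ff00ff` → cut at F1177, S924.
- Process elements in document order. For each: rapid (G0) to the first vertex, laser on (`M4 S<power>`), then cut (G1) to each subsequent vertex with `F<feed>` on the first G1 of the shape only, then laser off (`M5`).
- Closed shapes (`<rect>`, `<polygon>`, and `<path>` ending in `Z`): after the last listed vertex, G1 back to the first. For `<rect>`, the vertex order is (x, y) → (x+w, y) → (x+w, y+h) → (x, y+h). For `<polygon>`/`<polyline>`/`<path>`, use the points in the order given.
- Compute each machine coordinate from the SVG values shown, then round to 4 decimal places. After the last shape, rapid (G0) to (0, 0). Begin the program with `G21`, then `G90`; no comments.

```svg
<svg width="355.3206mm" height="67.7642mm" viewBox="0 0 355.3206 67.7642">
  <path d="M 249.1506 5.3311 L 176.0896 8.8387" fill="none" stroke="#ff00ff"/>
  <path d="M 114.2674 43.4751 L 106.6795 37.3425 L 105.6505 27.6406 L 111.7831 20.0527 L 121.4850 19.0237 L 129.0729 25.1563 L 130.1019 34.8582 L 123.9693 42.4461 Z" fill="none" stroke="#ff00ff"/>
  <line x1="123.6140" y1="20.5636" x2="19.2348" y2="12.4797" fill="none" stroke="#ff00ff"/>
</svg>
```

Since the viewBox matches the mm dimensions, user units are millimetres directly. The only transform is the Y-flip y_m = 67.7642 − y_svg.

Shape 1 is a line segment drawn with `<path>`. Its stroke #ff00ff means cut at S924, F1177. After flipping Y the toolpath is (249.1506,62.4331) → (176.0896,58.9255).

Shape 2 is a regular polygon drawn with `<path>`. Its stroke #ff00ff means cut at S924, F1177. After flipping Y the toolpath is (114.2674,24.2891) → (106.6795,30.4217) → (105.6505,40.1236) → (111.7831,47.7115) → (121.4850,48.7405) → (129.0729,42.6079) → (130.1019,32.9060) → (123.9693,25.3181) → (114.2674,24.2891), returning to the start.

Shape 3 is a line segment drawn with `<line>`. Its stroke #ff00ff means cut at S924, F1177. After flipping Y the toolpath is (123.6140,47.2006) → (19.2348,55.2845).

G21
G90
G0 X249.1506 Y62.4331
M4 S924
G1 X176.0896 Y58.9255 F1177
M5
G0 X114.2674 Y24.2891
M4 S924
G1 X106.6795 Y30.4217 F1177
G1 X105.6505 Y40.1236
G1 X111.7831 Y47.7115
G1 X121.4850 Y48.7405
G1 X129.0729 Y42.6079
G1 X130.1019 Y32.9060
G1 X123.9693 Y25.3181
G1 X114.2674 Y24.2891
M5
G0 X123.6140 Y47.2006
M4 S924
G1 X19.2348 Y55.2845 F1177
M5
G0 X0.0000 Y0.0000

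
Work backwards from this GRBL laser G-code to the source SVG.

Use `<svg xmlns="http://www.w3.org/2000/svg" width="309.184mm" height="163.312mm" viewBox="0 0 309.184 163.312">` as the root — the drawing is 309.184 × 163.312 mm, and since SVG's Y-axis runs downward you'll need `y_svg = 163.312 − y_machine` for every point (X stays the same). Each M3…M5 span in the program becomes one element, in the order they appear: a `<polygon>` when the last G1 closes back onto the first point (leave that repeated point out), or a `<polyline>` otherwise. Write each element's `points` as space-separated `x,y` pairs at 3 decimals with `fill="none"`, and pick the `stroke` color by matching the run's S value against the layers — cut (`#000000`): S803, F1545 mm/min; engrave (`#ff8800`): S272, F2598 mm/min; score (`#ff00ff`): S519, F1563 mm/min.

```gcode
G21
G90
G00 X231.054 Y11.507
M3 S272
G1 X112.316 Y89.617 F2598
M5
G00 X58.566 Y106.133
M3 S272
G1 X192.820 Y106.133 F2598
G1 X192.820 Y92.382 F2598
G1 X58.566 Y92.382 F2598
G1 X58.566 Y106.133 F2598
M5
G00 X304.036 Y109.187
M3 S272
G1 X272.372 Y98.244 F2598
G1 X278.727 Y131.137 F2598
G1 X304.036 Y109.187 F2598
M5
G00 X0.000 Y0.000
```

<svg xmlns="http://www.w3.org/2000/svg" width="309.184mm" height="163.312mm" viewBox="0 0 309.184 163.312">
  <polyline points="231.054,151.805 112.316,73.695" fill="none" stroke="#ff8800"/>
  <polygon points="58.566,57.179 192.820,57.179 192.820,70.930 58.566,70.930" fill="none" stroke="#ff8800"/>
  <polygon points="304.036,54.125 272.372,65.068 278.727,32.175" fill="none" stroke="#ff8800"/>
</svg>

Each laser-on run becomes one SVG element. Flip Y back into SVG space with y_svg = 163.312 − y_machine. Every run uses S272, so all elements get stroke `#ff8800` (engrave).

Run 1: The run is open, so emit a `<polyline>` with points (Y-flipped): 231.054,151.805 112.316,73.695.

Run 2: The run returns to its start, so emit a `<polygon>` with points (Y-flipped): 58.566,57.179 192.820,57.179 192.820,70.930 58.566,70.930.

Run 3: The run returns to its start, so emit a `<polygon>` with points (Y-flipped): 304.036,54.125 272.372,65.068 278.727,32.175.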